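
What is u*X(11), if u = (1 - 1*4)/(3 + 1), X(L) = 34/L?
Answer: -51/22 ≈ -2.3182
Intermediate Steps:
u = -¾ (u = (1 - 4)/4 = -3*¼ = -¾ ≈ -0.75000)
u*X(11) = -51/(2*11) = -¾*34/11 = -51/22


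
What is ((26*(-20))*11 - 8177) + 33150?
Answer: 19253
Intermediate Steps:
((26*(-20))*11 - 8177) + 33150 = (-520*11 - 8177) + 33150 = (-5720 - 8177) + 33150 = -13897 + 33150 = 19253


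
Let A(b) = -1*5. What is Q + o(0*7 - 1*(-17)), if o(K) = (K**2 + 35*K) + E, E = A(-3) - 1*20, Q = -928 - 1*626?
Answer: -695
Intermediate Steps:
A(b) = -5
Q = -1554 (Q = -928 - 626 = -1554)
E = -25 (E = -5 - 1*20 = -5 - 20 = -25)
o(K) = -25 + K**2 + 35*K (o(K) = (K**2 + 35*K) - 25 = -25 + K**2 + 35*K)
Q + o(0*7 - 1*(-17)) = -1554 + (-25 + (0*7 - 1*(-17))**2 + 35*(0*7 - 1*(-17))) = -1554 + (-25 + (0 + 17)**2 + 35*(0 + 17)) = -1554 + (-25 + 17**2 + 35*17) = -1554 + (-25 + 289 + 595) = -1554 + 859 = -695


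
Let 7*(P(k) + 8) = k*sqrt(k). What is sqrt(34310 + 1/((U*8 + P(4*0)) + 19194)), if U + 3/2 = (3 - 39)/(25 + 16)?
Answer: 3*sqrt(2354252840737294)/785846 ≈ 185.23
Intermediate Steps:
P(k) = -8 + k**(3/2)/7 (P(k) = -8 + (k*sqrt(k))/7 = -8 + k**(3/2)/7)
U = -195/82 (U = -3/2 + (3 - 39)/(25 + 16) = -3/2 - 36/41 = -195/82 ≈ -2.3780)
sqrt(34310 + 1/((U*8 + P(4*0)) + 19194)) = sqrt(34310 + 1/((-195/82*8 + (-8 + (4*0)**(3/2)/7)) + 19194)) = sqrt(34310 + 1/((-780/41 + (-8 + 0**(3/2)/7)) + 19194)) = sqrt(34310 + 1/((-780/41 + (-8 + (1/7)*0)) + 19194)) = sqrt(34310 + 1/((-780/41 + (-8 + 0)) + 19194)) = sqrt(34310 + 1/((-780/41 - 8) + 19194)) = sqrt(34310 + 1/(-1108/41 + 19194)) = sqrt(34310 + 1/(785846/41)) = sqrt(34310 + 41/785846) = sqrt(26962376301/785846) = 3*sqrt(2354252840737294)/785846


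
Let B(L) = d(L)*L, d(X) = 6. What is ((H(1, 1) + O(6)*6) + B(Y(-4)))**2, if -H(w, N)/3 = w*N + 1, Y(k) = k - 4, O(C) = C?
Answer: 324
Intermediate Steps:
Y(k) = -4 + k
H(w, N) = -3 - 3*N*w (H(w, N) = -3*(w*N + 1) = -3*(N*w + 1) = -3*(1 + N*w) = -3 - 3*N*w)
B(L) = 6*L
((H(1, 1) + O(6)*6) + B(Y(-4)))**2 = (((-3 - 3*1*1) + 6*6) + 6*(-4 - 4))**2 = (((-3 - 3) + 36) + 6*(-8))**2 = ((-6 + 36) - 48)**2 = (30 - 48)**2 = (-18)**2 = 324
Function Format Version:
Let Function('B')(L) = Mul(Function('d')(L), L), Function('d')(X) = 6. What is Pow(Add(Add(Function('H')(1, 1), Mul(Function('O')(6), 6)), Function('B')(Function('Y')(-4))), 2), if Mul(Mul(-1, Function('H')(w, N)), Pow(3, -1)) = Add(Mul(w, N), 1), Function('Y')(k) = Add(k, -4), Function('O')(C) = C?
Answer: 324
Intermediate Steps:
Function('Y')(k) = Add(-4, k)
Function('H')(w, N) = Add(-3, Mul(-3, N, w)) (Function('H')(w, N) = Mul(-3, Add(Mul(w, N), 1)) = Mul(-3, Add(Mul(N, w), 1)) = Mul(-3, Add(1, Mul(N, w))) = Add(-3, Mul(-3, N, w)))
Function('B')(L) = Mul(6, L)
Pow(Add(Add(Function('H')(1, 1), Mul(Function('O')(6), 6)), Function('B')(Function('Y')(-4))), 2) = Pow(Add(Add(Add(-3, Mul(-3, 1, 1)), Mul(6, 6)), Mul(6, Add(-4, -4))), 2) = Pow(Add(Add(Add(-3, -3), 36), Mul(6, -8)), 2) = Pow(Add(Add(-6, 36), -48), 2) = Pow(Add(30, -48), 2) = Pow(-18, 2) = 324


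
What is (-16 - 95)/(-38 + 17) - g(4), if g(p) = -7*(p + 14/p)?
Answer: 809/14 ≈ 57.786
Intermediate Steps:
g(p) = -98/p - 7*p
(-16 - 95)/(-38 + 17) - g(4) = (-16 - 95)/(-38 + 17) - (-98/4 - 7*4) = -111/(-21) - (-98*¼ - 28) = -111*(-1/21) - (-49/2 - 28) = 37/7 - 1*(-105/2) = 37/7 + 105/2 = 809/14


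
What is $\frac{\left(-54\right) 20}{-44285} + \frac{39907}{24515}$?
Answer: $\frac{358751539}{217129355} \approx 1.6522$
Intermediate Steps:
$\frac{\left(-54\right) 20}{-44285} + \frac{39907}{24515} = \left(-1080\right) \left(- \frac{1}{44285}\right) + 39907 \cdot \frac{1}{24515} = \frac{216}{8857} + \frac{39907}{24515} = \frac{358751539}{217129355}$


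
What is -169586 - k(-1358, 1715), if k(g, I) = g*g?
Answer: -2013750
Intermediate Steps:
k(g, I) = g**2
-169586 - k(-1358, 1715) = -169586 - 1*(-1358)**2 = -169586 - 1*1844164 = -169586 - 1844164 = -2013750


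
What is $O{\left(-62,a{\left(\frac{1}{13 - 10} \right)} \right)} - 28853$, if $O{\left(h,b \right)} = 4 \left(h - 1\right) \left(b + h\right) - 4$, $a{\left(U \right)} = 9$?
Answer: $-15501$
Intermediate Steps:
$O{\left(h,b \right)} = -4 + 4 \left(-1 + h\right) \left(b + h\right)$ ($O{\left(h,b \right)} = 4 \left(-1 + h\right) \left(b + h\right) - 4 = -4 + 4 \left(-1 + h\right) \left(b + h\right)$)
$O{\left(-62,a{\left(\frac{1}{13 - 10} \right)} \right)} - 28853 = \left(-4 - 36 - -248 + 4 \left(-62\right)^{2} + 4 \cdot 9 \left(-62\right)\right) - 28853 = \left(-4 - 36 + 248 + 4 \cdot 3844 - 2232\right) - 28853 = \left(-4 - 36 + 248 + 15376 - 2232\right) - 28853 = 13352 - 28853 = -15501$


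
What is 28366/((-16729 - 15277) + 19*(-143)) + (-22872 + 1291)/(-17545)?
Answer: 19359661/46862695 ≈ 0.41311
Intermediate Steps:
28366/((-16729 - 15277) + 19*(-143)) + (-22872 + 1291)/(-17545) = 28366/(-32006 - 2717) - 21581*(-1/17545) = 28366/(-34723) + 21581/17545 = 28366*(-1/34723) + 21581/17545 = -2182/2671 + 21581/17545 = 19359661/46862695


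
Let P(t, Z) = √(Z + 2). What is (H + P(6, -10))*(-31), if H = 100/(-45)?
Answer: 620/9 - 62*I*√2 ≈ 68.889 - 87.681*I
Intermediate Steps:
P(t, Z) = √(2 + Z)
H = -20/9 (H = 100*(-1/45) = -20/9 ≈ -2.2222)
(H + P(6, -10))*(-31) = (-20/9 + √(2 - 10))*(-31) = (-20/9 + √(-8))*(-31) = (-20/9 + 2*I*√2)*(-31) = 620/9 - 62*I*√2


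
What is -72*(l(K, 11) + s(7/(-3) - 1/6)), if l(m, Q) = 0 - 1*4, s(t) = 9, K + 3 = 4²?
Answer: -360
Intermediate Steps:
K = 13 (K = -3 + 4² = -3 + 16 = 13)
l(m, Q) = -4 (l(m, Q) = 0 - 4 = -4)
-72*(l(K, 11) + s(7/(-3) - 1/6)) = -72*(-4 + 9) = -72*5 = -360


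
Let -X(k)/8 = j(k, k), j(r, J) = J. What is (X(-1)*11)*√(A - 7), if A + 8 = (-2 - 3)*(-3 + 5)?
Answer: 440*I ≈ 440.0*I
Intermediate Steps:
X(k) = -8*k
A = -18 (A = -8 + (-2 - 3)*(-3 + 5) = -8 - 5*2 = -8 - 10 = -18)
(X(-1)*11)*√(A - 7) = (-8*(-1)*11)*√(-18 - 7) = (8*11)*√(-25) = 88*(5*I) = 440*I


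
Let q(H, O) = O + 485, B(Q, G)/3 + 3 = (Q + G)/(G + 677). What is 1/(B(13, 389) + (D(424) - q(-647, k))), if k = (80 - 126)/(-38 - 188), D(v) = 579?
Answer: 60229/5175345 ≈ 0.011638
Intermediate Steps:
k = 23/113 (k = -46/(-226) = -46*(-1/226) = 23/113 ≈ 0.20354)
B(Q, G) = -9 + 3*(G + Q)/(677 + G) (B(Q, G) = -9 + 3*((Q + G)/(G + 677)) = -9 + 3*((G + Q)/(677 + G)) = -9 + 3*(G + Q)/(677 + G))
q(H, O) = 485 + O
1/(B(13, 389) + (D(424) - q(-647, k))) = 1/(3*(-2031 + 13 - 2*389)/(677 + 389) + (579 - (485 + 23/113))) = 1/(3*(-2031 + 13 - 778)/1066 + (579 - 1*54828/113)) = 1/(3*(1/1066)*(-2796) + (579 - 54828/113)) = 1/(-4194/533 + 10599/113) = 1/(5175345/60229) = 60229/5175345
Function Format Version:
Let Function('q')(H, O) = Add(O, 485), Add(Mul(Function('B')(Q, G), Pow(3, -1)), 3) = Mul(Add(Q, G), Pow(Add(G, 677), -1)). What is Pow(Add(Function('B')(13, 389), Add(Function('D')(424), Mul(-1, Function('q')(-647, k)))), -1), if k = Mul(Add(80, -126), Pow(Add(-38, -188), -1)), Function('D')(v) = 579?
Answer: Rational(60229, 5175345) ≈ 0.011638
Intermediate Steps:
k = Rational(23, 113) (k = Mul(-46, Pow(-226, -1)) = Mul(-46, Rational(-1, 226)) = Rational(23, 113) ≈ 0.20354)
Function('B')(Q, G) = Add(-9, Mul(3, Pow(Add(677, G), -1), Add(G, Q))) (Function('B')(Q, G) = Add(-9, Mul(3, Mul(Add(Q, G), Pow(Add(G, 677), -1)))) = Add(-9, Mul(3, Mul(Add(G, Q), Pow(Add(677, G), -1)))) = Add(-9, Mul(3, Mul(Pow(Add(677, G), -1), Add(G, Q)))) = Add(-9, Mul(3, Pow(Add(677, G), -1), Add(G, Q))))
Function('q')(H, O) = Add(485, O)
Pow(Add(Function('B')(13, 389), Add(Function('D')(424), Mul(-1, Function('q')(-647, k)))), -1) = Pow(Add(Mul(3, Pow(Add(677, 389), -1), Add(-2031, 13, Mul(-2, 389))), Add(579, Mul(-1, Add(485, Rational(23, 113))))), -1) = Pow(Add(Mul(3, Pow(1066, -1), Add(-2031, 13, -778)), Add(579, Mul(-1, Rational(54828, 113)))), -1) = Pow(Add(Mul(3, Rational(1, 1066), -2796), Add(579, Rational(-54828, 113))), -1) = Pow(Add(Rational(-4194, 533), Rational(10599, 113)), -1) = Pow(Rational(5175345, 60229), -1) = Rational(60229, 5175345)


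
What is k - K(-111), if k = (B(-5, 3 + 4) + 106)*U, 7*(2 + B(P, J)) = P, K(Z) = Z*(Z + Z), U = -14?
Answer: -26088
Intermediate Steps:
K(Z) = 2*Z² (K(Z) = Z*(2*Z) = 2*Z²)
B(P, J) = -2 + P/7
k = -1446 (k = ((-2 + (⅐)*(-5)) + 106)*(-14) = ((-2 - 5/7) + 106)*(-14) = (-19/7 + 106)*(-14) = (723/7)*(-14) = -1446)
k - K(-111) = -1446 - 2*(-111)² = -1446 - 2*12321 = -1446 - 1*24642 = -1446 - 24642 = -26088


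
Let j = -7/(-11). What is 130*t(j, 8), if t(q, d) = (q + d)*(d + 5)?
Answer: 160550/11 ≈ 14595.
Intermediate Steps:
j = 7/11 (j = -7*(-1/11) = 7/11 ≈ 0.63636)
t(q, d) = (5 + d)*(d + q) (t(q, d) = (d + q)*(5 + d) = (5 + d)*(d + q))
130*t(j, 8) = 130*(8² + 5*8 + 5*(7/11) + 8*(7/11)) = 130*(64 + 40 + 35/11 + 56/11) = 130*(1235/11) = 160550/11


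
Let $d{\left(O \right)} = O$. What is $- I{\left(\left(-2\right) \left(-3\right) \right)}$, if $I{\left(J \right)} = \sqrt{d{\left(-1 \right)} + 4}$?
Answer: $- \sqrt{3} \approx -1.732$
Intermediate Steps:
$I{\left(J \right)} = \sqrt{3}$ ($I{\left(J \right)} = \sqrt{-1 + 4} = \sqrt{3}$)
$- I{\left(\left(-2\right) \left(-3\right) \right)} = - \sqrt{3}$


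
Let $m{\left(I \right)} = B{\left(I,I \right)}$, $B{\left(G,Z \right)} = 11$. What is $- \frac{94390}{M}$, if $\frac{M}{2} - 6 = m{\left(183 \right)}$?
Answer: $- \frac{47195}{17} \approx -2776.2$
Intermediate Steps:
$m{\left(I \right)} = 11$
$M = 34$ ($M = 12 + 2 \cdot 11 = 12 + 22 = 34$)
$- \frac{94390}{M} = - \frac{94390}{34} = \left(-94390\right) \frac{1}{34} = - \frac{47195}{17}$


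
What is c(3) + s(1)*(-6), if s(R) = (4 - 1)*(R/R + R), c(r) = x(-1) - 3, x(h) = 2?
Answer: -37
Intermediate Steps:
c(r) = -1 (c(r) = 2 - 3 = -1)
s(R) = 3 + 3*R (s(R) = 3*(1 + R) = 3 + 3*R)
c(3) + s(1)*(-6) = -1 + (3 + 3*1)*(-6) = -1 + (3 + 3)*(-6) = -1 + 6*(-6) = -1 - 36 = -37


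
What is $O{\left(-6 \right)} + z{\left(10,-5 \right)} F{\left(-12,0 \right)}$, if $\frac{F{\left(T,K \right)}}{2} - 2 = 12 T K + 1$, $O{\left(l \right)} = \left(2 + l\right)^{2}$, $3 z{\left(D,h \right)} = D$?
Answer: $36$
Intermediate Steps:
$z{\left(D,h \right)} = \frac{D}{3}$
$F{\left(T,K \right)} = 6 + 24 K T$ ($F{\left(T,K \right)} = 4 + 2 \left(12 T K + 1\right) = 4 + 2 \left(12 K T + 1\right) = 4 + 2 \left(1 + 12 K T\right) = 4 + \left(2 + 24 K T\right) = 6 + 24 K T$)
$O{\left(-6 \right)} + z{\left(10,-5 \right)} F{\left(-12,0 \right)} = \left(2 - 6\right)^{2} + \frac{1}{3} \cdot 10 \left(6 + 24 \cdot 0 \left(-12\right)\right) = \left(-4\right)^{2} + \frac{10 \left(6 + 0\right)}{3} = 16 + \frac{10}{3} \cdot 6 = 16 + 20 = 36$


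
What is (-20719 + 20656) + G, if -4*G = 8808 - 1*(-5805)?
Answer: -14865/4 ≈ -3716.3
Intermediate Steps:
G = -14613/4 (G = -(8808 - 1*(-5805))/4 = -(8808 + 5805)/4 = -¼*14613 = -14613/4 ≈ -3653.3)
(-20719 + 20656) + G = (-20719 + 20656) - 14613/4 = -63 - 14613/4 = -14865/4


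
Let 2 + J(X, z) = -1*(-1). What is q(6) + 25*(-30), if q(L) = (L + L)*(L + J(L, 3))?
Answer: -690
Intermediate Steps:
J(X, z) = -1 (J(X, z) = -2 - 1*(-1) = -2 + 1 = -1)
q(L) = 2*L*(-1 + L) (q(L) = (L + L)*(L - 1) = (2*L)*(-1 + L) = 2*L*(-1 + L))
q(6) + 25*(-30) = 2*6*(-1 + 6) + 25*(-30) = 2*6*5 - 750 = 60 - 750 = -690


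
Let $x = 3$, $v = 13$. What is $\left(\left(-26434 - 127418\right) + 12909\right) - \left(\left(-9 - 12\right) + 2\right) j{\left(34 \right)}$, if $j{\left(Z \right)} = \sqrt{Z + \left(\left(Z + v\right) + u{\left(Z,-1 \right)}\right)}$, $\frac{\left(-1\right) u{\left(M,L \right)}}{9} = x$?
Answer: $-140943 + 57 \sqrt{6} \approx -1.408 \cdot 10^{5}$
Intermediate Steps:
$u{\left(M,L \right)} = -27$ ($u{\left(M,L \right)} = \left(-9\right) 3 = -27$)
$j{\left(Z \right)} = \sqrt{-14 + 2 Z}$ ($j{\left(Z \right)} = \sqrt{Z + \left(\left(Z + 13\right) - 27\right)} = \sqrt{Z + \left(\left(13 + Z\right) - 27\right)} = \sqrt{Z + \left(-14 + Z\right)} = \sqrt{-14 + 2 Z}$)
$\left(\left(-26434 - 127418\right) + 12909\right) - \left(\left(-9 - 12\right) + 2\right) j{\left(34 \right)} = \left(\left(-26434 - 127418\right) + 12909\right) - \left(\left(-9 - 12\right) + 2\right) \sqrt{-14 + 2 \cdot 34} = \left(-153852 + 12909\right) - \left(-21 + 2\right) \sqrt{-14 + 68} = -140943 - - 19 \sqrt{54} = -140943 - - 19 \cdot 3 \sqrt{6} = -140943 - - 57 \sqrt{6} = -140943 + 57 \sqrt{6}$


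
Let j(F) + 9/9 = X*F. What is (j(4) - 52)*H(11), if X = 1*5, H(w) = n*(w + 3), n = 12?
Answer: -5544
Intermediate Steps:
H(w) = 36 + 12*w (H(w) = 12*(w + 3) = 12*(3 + w) = 36 + 12*w)
X = 5
j(F) = -1 + 5*F
(j(4) - 52)*H(11) = ((-1 + 5*4) - 52)*(36 + 12*11) = ((-1 + 20) - 52)*(36 + 132) = (19 - 52)*168 = -33*168 = -5544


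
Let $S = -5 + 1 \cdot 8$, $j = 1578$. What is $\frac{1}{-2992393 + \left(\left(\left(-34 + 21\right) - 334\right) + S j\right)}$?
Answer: $- \frac{1}{2988006} \approx -3.3467 \cdot 10^{-7}$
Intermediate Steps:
$S = 3$ ($S = -5 + 8 = 3$)
$\frac{1}{-2992393 + \left(\left(\left(-34 + 21\right) - 334\right) + S j\right)} = \frac{1}{-2992393 + \left(\left(\left(-34 + 21\right) - 334\right) + 3 \cdot 1578\right)} = \frac{1}{-2992393 + \left(\left(-13 - 334\right) + 4734\right)} = \frac{1}{-2992393 + \left(-347 + 4734\right)} = \frac{1}{-2992393 + 4387} = \frac{1}{-2988006} = - \frac{1}{2988006}$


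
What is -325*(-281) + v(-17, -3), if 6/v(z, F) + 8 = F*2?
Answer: 639272/7 ≈ 91325.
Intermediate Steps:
v(z, F) = 6/(-8 + 2*F) (v(z, F) = 6/(-8 + F*2) = 6/(-8 + 2*F))
-325*(-281) + v(-17, -3) = -325*(-281) + 3/(-4 - 3) = 91325 + 3/(-7) = 91325 + 3*(-1/7) = 91325 - 3/7 = 639272/7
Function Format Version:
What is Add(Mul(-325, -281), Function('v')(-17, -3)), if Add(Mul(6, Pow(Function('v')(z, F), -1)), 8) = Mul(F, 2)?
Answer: Rational(639272, 7) ≈ 91325.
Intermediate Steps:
Function('v')(z, F) = Mul(6, Pow(Add(-8, Mul(2, F)), -1)) (Function('v')(z, F) = Mul(6, Pow(Add(-8, Mul(F, 2)), -1)) = Mul(6, Pow(Add(-8, Mul(2, F)), -1)))
Add(Mul(-325, -281), Function('v')(-17, -3)) = Add(Mul(-325, -281), Mul(3, Pow(Add(-4, -3), -1))) = Add(91325, Mul(3, Pow(-7, -1))) = Add(91325, Mul(3, Rational(-1, 7))) = Add(91325, Rational(-3, 7)) = Rational(639272, 7)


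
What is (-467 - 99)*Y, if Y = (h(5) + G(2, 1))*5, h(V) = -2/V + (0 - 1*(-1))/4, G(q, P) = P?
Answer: -4811/2 ≈ -2405.5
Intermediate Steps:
h(V) = ¼ - 2/V (h(V) = -2/V + (0 + 1)*(¼) = -2/V + 1*(¼) = -2/V + ¼ = ¼ - 2/V)
Y = 17/4 (Y = ((¼)*(-8 + 5)/5 + 1)*5 = ((¼)*(⅕)*(-3) + 1)*5 = (-3/20 + 1)*5 = (17/20)*5 = 17/4 ≈ 4.2500)
(-467 - 99)*Y = (-467 - 99)*(17/4) = -566*17/4 = -4811/2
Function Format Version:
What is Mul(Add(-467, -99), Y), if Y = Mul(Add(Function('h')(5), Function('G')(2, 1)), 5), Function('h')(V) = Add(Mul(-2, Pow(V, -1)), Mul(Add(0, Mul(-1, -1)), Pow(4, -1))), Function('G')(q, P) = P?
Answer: Rational(-4811, 2) ≈ -2405.5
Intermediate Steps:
Function('h')(V) = Add(Rational(1, 4), Mul(-2, Pow(V, -1))) (Function('h')(V) = Add(Mul(-2, Pow(V, -1)), Mul(Add(0, 1), Rational(1, 4))) = Add(Mul(-2, Pow(V, -1)), Mul(1, Rational(1, 4))) = Add(Mul(-2, Pow(V, -1)), Rational(1, 4)) = Add(Rational(1, 4), Mul(-2, Pow(V, -1))))
Y = Rational(17, 4) (Y = Mul(Add(Mul(Rational(1, 4), Pow(5, -1), Add(-8, 5)), 1), 5) = Mul(Add(Mul(Rational(1, 4), Rational(1, 5), -3), 1), 5) = Mul(Add(Rational(-3, 20), 1), 5) = Mul(Rational(17, 20), 5) = Rational(17, 4) ≈ 4.2500)
Mul(Add(-467, -99), Y) = Mul(Add(-467, -99), Rational(17, 4)) = Mul(-566, Rational(17, 4)) = Rational(-4811, 2)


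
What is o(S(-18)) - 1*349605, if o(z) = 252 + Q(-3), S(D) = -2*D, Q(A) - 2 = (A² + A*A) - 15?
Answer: -349348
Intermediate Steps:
Q(A) = -13 + 2*A² (Q(A) = 2 + ((A² + A*A) - 15) = 2 + ((A² + A²) - 15) = 2 + (2*A² - 15) = 2 + (-15 + 2*A²) = -13 + 2*A²)
o(z) = 257 (o(z) = 252 + (-13 + 2*(-3)²) = 252 + (-13 + 2*9) = 252 + (-13 + 18) = 252 + 5 = 257)
o(S(-18)) - 1*349605 = 257 - 1*349605 = 257 - 349605 = -349348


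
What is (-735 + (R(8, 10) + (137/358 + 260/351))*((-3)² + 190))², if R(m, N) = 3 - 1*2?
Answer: 9120611401225/93431556 ≈ 97618.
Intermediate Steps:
R(m, N) = 1 (R(m, N) = 3 - 2 = 1)
(-735 + (R(8, 10) + (137/358 + 260/351))*((-3)² + 190))² = (-735 + (1 + (137/358 + 260/351))*((-3)² + 190))² = (-735 + (1 + (137*(1/358) + 260*(1/351)))*(9 + 190))² = (-735 + (1 + (137/358 + 20/27))*199)² = (-735 + (1 + 10859/9666)*199)² = (-735 + (20525/9666)*199)² = (-735 + 4084475/9666)² = (-3020035/9666)² = 9120611401225/93431556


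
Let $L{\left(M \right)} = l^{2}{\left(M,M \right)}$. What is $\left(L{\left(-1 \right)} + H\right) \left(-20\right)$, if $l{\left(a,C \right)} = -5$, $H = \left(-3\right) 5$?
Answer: $-200$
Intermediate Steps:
$H = -15$
$L{\left(M \right)} = 25$ ($L{\left(M \right)} = \left(-5\right)^{2} = 25$)
$\left(L{\left(-1 \right)} + H\right) \left(-20\right) = \left(25 - 15\right) \left(-20\right) = 10 \left(-20\right) = -200$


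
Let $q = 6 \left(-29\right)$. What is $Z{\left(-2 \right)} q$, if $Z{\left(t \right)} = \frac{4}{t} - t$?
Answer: $0$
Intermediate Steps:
$q = -174$
$Z{\left(t \right)} = - t + \frac{4}{t}$
$Z{\left(-2 \right)} q = \left(\left(-1\right) \left(-2\right) + \frac{4}{-2}\right) \left(-174\right) = \left(2 + 4 \left(- \frac{1}{2}\right)\right) \left(-174\right) = \left(2 - 2\right) \left(-174\right) = 0 \left(-174\right) = 0$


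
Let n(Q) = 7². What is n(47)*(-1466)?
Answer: -71834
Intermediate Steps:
n(Q) = 49
n(47)*(-1466) = 49*(-1466) = -71834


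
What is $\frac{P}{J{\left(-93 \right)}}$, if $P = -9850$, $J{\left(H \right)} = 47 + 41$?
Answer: $- \frac{4925}{44} \approx -111.93$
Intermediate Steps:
$J{\left(H \right)} = 88$
$\frac{P}{J{\left(-93 \right)}} = - \frac{9850}{88} = \left(-9850\right) \frac{1}{88} = - \frac{4925}{44}$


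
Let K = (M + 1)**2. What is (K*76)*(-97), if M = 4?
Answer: -184300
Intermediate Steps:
K = 25 (K = (4 + 1)**2 = 5**2 = 25)
(K*76)*(-97) = (25*76)*(-97) = 1900*(-97) = -184300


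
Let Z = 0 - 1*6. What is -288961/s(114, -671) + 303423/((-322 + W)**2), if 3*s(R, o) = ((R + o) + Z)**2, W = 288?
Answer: 95173568139/366416164 ≈ 259.74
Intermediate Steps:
Z = -6 (Z = 0 - 6 = -6)
s(R, o) = (-6 + R + o)**2/3 (s(R, o) = ((R + o) - 6)**2/3 = (-6 + R + o)**2/3)
-288961/s(114, -671) + 303423/((-322 + W)**2) = -288961*3/(-6 + 114 - 671)**2 + 303423/((-322 + 288)**2) = -288961/((1/3)*(-563)**2) + 303423/((-34)**2) = -288961/((1/3)*316969) + 303423/1156 = -288961/316969/3 + 303423*(1/1156) = -288961*3/316969 + 303423/1156 = -866883/316969 + 303423/1156 = 95173568139/366416164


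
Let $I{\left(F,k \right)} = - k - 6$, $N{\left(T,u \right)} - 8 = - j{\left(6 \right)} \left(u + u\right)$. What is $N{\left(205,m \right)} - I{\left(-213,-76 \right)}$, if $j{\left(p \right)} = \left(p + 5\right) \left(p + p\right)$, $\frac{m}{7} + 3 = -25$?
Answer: $51682$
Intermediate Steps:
$m = -196$ ($m = -21 + 7 \left(-25\right) = -21 - 175 = -196$)
$j{\left(p \right)} = 2 p \left(5 + p\right)$ ($j{\left(p \right)} = \left(5 + p\right) 2 p = 2 p \left(5 + p\right)$)
$N{\left(T,u \right)} = 8 - 264 u$ ($N{\left(T,u \right)} = 8 + - 2 \cdot 6 \left(5 + 6\right) \left(u + u\right) = 8 + - 2 \cdot 6 \cdot 11 \cdot 2 u = 8 + \left(-1\right) 132 \cdot 2 u = 8 - 132 \cdot 2 u = 8 - 264 u$)
$I{\left(F,k \right)} = -6 - k$
$N{\left(205,m \right)} - I{\left(-213,-76 \right)} = \left(8 - -51744\right) - \left(-6 - -76\right) = \left(8 + 51744\right) - \left(-6 + 76\right) = 51752 - 70 = 51682$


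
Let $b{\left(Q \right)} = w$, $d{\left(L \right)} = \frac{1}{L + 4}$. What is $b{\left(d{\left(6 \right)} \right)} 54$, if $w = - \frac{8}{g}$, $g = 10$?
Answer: $- \frac{216}{5} \approx -43.2$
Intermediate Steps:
$w = - \frac{4}{5}$ ($w = - \frac{8}{10} = \left(-8\right) \frac{1}{10} = - \frac{4}{5} \approx -0.8$)
$d{\left(L \right)} = \frac{1}{4 + L}$
$b{\left(Q \right)} = - \frac{4}{5}$
$b{\left(d{\left(6 \right)} \right)} 54 = \left(- \frac{4}{5}\right) 54 = - \frac{216}{5}$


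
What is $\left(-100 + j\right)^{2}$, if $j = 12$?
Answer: $7744$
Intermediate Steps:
$\left(-100 + j\right)^{2} = \left(-100 + 12\right)^{2} = \left(-88\right)^{2} = 7744$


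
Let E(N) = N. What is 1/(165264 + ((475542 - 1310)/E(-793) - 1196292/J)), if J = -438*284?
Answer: 8220238/1353672578883 ≈ 6.0725e-6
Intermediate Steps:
J = -124392
1/(165264 + ((475542 - 1310)/E(-793) - 1196292/J)) = 1/(165264 + ((475542 - 1310)/(-793) - 1196292/(-124392))) = 1/(165264 + (474232*(-1/793) - 1196292*(-1/124392))) = 1/(165264 + (-474232/793 + 99691/10366)) = 1/(165264 - 4836833949/8220238) = 1/(1353672578883/8220238) = 8220238/1353672578883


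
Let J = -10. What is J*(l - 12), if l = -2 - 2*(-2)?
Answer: 100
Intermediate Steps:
l = 2 (l = -2 + 4 = 2)
J*(l - 12) = -10*(2 - 12) = -10*(-10) = 100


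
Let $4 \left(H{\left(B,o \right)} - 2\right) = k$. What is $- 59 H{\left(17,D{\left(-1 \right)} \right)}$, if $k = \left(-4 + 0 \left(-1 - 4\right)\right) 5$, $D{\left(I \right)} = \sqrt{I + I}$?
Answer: $177$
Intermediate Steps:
$D{\left(I \right)} = \sqrt{2} \sqrt{I}$ ($D{\left(I \right)} = \sqrt{2 I} = \sqrt{2} \sqrt{I}$)
$k = -20$ ($k = \left(-4 + 0 \left(-1 - 4\right)\right) 5 = \left(-4 + 0 \left(-5\right)\right) 5 = \left(-4 + 0\right) 5 = \left(-4\right) 5 = -20$)
$H{\left(B,o \right)} = -3$ ($H{\left(B,o \right)} = 2 + \frac{1}{4} \left(-20\right) = 2 - 5 = -3$)
$- 59 H{\left(17,D{\left(-1 \right)} \right)} = \left(-59\right) \left(-3\right) = 177$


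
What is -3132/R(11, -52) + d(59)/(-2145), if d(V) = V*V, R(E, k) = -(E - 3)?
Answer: 1672573/4290 ≈ 389.88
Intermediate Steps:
R(E, k) = 3 - E (R(E, k) = -(-3 + E) = 3 - E)
d(V) = V²
-3132/R(11, -52) + d(59)/(-2145) = -3132/(3 - 1*11) + 59²/(-2145) = -3132/(3 - 11) + 3481*(-1/2145) = -3132/(-8) - 3481/2145 = -3132*(-⅛) - 3481/2145 = 783/2 - 3481/2145 = 1672573/4290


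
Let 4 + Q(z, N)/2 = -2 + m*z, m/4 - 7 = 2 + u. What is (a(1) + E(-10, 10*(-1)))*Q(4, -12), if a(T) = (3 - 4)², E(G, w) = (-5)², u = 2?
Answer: 8840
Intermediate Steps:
E(G, w) = 25
a(T) = 1 (a(T) = (-1)² = 1)
m = 44 (m = 28 + 4*(2 + 2) = 28 + 4*4 = 28 + 16 = 44)
Q(z, N) = -12 + 88*z (Q(z, N) = -8 + 2*(-2 + 44*z) = -8 + (-4 + 88*z) = -12 + 88*z)
(a(1) + E(-10, 10*(-1)))*Q(4, -12) = (1 + 25)*(-12 + 88*4) = 26*(-12 + 352) = 26*340 = 8840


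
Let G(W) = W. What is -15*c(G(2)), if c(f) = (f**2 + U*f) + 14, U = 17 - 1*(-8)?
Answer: -1020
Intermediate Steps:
U = 25 (U = 17 + 8 = 25)
c(f) = 14 + f**2 + 25*f (c(f) = (f**2 + 25*f) + 14 = 14 + f**2 + 25*f)
-15*c(G(2)) = -15*(14 + 2**2 + 25*2) = -15*(14 + 4 + 50) = -15*68 = -1020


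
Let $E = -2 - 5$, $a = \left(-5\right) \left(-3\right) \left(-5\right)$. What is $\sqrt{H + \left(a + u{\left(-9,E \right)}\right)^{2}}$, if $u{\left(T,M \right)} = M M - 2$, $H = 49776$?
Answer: $8 \sqrt{790} \approx 224.86$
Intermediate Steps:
$a = -75$ ($a = 15 \left(-5\right) = -75$)
$E = -7$ ($E = -2 - 5 = -7$)
$u{\left(T,M \right)} = -2 + M^{2}$ ($u{\left(T,M \right)} = M^{2} - 2 = -2 + M^{2}$)
$\sqrt{H + \left(a + u{\left(-9,E \right)}\right)^{2}} = \sqrt{49776 + \left(-75 - \left(2 - \left(-7\right)^{2}\right)\right)^{2}} = \sqrt{49776 + \left(-75 + \left(-2 + 49\right)\right)^{2}} = \sqrt{49776 + \left(-75 + 47\right)^{2}} = \sqrt{49776 + \left(-28\right)^{2}} = \sqrt{49776 + 784} = \sqrt{50560} = 8 \sqrt{790}$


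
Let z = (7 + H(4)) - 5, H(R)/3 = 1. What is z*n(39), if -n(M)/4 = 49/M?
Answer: -980/39 ≈ -25.128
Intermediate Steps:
H(R) = 3 (H(R) = 3*1 = 3)
n(M) = -196/M
z = 5 (z = (7 + 3) - 5 = 10 - 5 = 5)
z*n(39) = 5*(-196/39) = -980/39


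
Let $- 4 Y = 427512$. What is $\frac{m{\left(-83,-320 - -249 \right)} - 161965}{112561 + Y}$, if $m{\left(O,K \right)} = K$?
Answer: $- \frac{162036}{5683} \approx -28.512$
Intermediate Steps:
$Y = -106878$ ($Y = \left(- \frac{1}{4}\right) 427512 = -106878$)
$\frac{m{\left(-83,-320 - -249 \right)} - 161965}{112561 + Y} = \frac{\left(-320 - -249\right) - 161965}{112561 - 106878} = \frac{\left(-320 + 249\right) - 161965}{5683} = \left(-71 - 161965\right) \frac{1}{5683} = \left(-162036\right) \frac{1}{5683} = - \frac{162036}{5683}$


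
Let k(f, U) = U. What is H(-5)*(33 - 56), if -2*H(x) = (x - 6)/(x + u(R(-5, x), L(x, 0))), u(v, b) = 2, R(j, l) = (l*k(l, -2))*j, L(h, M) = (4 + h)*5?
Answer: 253/6 ≈ 42.167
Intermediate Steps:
L(h, M) = 20 + 5*h
R(j, l) = -2*j*l (R(j, l) = (l*(-2))*j = (-2*l)*j = -2*j*l)
H(x) = -(-6 + x)/(2*(2 + x)) (H(x) = -(x - 6)/(2*(x + 2)) = -(-6 + x)/(2*(2 + x)))
H(-5)*(33 - 56) = ((6 - 1*(-5))/(2*(2 - 5)))*(33 - 56) = ((1/2)*(6 + 5)/(-3))*(-23) = ((1/2)*(-1/3)*11)*(-23) = -11/6*(-23) = 253/6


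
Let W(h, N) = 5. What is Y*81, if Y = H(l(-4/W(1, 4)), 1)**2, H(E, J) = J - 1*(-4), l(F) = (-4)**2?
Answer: 2025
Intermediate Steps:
l(F) = 16
H(E, J) = 4 + J (H(E, J) = J + 4 = 4 + J)
Y = 25 (Y = (4 + 1)**2 = 5**2 = 25)
Y*81 = 25*81 = 2025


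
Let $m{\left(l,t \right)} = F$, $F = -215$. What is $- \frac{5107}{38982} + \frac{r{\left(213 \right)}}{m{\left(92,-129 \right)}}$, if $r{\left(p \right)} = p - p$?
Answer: $- \frac{5107}{38982} \approx -0.13101$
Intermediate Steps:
$r{\left(p \right)} = 0$
$m{\left(l,t \right)} = -215$
$- \frac{5107}{38982} + \frac{r{\left(213 \right)}}{m{\left(92,-129 \right)}} = - \frac{5107}{38982} + \frac{0}{-215} = \left(-5107\right) \frac{1}{38982} + 0 \left(- \frac{1}{215}\right) = - \frac{5107}{38982} + 0 = - \frac{5107}{38982}$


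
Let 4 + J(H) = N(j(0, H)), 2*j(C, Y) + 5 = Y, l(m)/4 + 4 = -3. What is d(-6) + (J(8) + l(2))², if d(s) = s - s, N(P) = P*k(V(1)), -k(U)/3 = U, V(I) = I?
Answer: 5329/4 ≈ 1332.3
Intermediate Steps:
l(m) = -28 (l(m) = -16 + 4*(-3) = -16 - 12 = -28)
j(C, Y) = -5/2 + Y/2
k(U) = -3*U
N(P) = -3*P (N(P) = P*(-3*1) = P*(-3) = -3*P)
d(s) = 0
J(H) = 7/2 - 3*H/2 (J(H) = -4 - 3*(-5/2 + H/2) = -4 + (15/2 - 3*H/2) = 7/2 - 3*H/2)
d(-6) + (J(8) + l(2))² = 0 + ((7/2 - 3/2*8) - 28)² = 0 + ((7/2 - 12) - 28)² = 0 + (-17/2 - 28)² = 0 + (-73/2)² = 0 + 5329/4 = 5329/4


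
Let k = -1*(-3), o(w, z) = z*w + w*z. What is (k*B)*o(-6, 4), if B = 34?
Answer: -4896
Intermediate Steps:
o(w, z) = 2*w*z (o(w, z) = w*z + w*z = 2*w*z)
k = 3
(k*B)*o(-6, 4) = (3*34)*(2*(-6)*4) = 102*(-48) = -4896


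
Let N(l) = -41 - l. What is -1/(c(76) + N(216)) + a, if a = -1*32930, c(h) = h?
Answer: -5960329/181 ≈ -32930.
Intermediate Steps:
a = -32930
-1/(c(76) + N(216)) + a = -1/(76 + (-41 - 1*216)) - 32930 = -1/(76 + (-41 - 216)) - 32930 = -1/(76 - 257) - 32930 = -1/(-181) - 32930 = -1*(-1/181) - 32930 = 1/181 - 32930 = -5960329/181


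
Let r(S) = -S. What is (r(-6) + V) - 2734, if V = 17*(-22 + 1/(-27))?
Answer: -83771/27 ≈ -3102.6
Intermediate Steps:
V = -10115/27 (V = 17*(-22 - 1/27) = 17*(-595/27) = -10115/27 ≈ -374.63)
(r(-6) + V) - 2734 = (-1*(-6) - 10115/27) - 2734 = (6 - 10115/27) - 2734 = -9953/27 - 2734 = -83771/27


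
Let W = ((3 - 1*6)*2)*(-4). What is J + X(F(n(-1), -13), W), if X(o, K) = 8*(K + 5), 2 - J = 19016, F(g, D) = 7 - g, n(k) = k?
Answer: -18782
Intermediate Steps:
W = 24 (W = ((3 - 6)*2)*(-4) = -3*2*(-4) = -6*(-4) = 24)
J = -19014 (J = 2 - 1*19016 = 2 - 19016 = -19014)
X(o, K) = 40 + 8*K (X(o, K) = 8*(5 + K) = 40 + 8*K)
J + X(F(n(-1), -13), W) = -19014 + (40 + 8*24) = -19014 + (40 + 192) = -19014 + 232 = -18782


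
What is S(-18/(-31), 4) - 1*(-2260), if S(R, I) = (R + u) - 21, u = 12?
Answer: 69799/31 ≈ 2251.6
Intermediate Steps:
S(R, I) = -9 + R (S(R, I) = (R + 12) - 21 = (12 + R) - 21 = -9 + R)
S(-18/(-31), 4) - 1*(-2260) = (-9 - 18/(-31)) - 1*(-2260) = (-9 - 18*(-1/31)) + 2260 = (-9 + 18/31) + 2260 = -261/31 + 2260 = 69799/31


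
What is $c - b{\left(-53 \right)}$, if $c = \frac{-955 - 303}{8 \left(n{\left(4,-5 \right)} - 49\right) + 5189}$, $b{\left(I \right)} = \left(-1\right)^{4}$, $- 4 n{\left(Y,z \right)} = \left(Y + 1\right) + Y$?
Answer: $- \frac{6037}{4779} \approx -1.2632$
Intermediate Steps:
$n{\left(Y,z \right)} = - \frac{1}{4} - \frac{Y}{2}$ ($n{\left(Y,z \right)} = - \frac{\left(Y + 1\right) + Y}{4} = - \frac{\left(1 + Y\right) + Y}{4} = - \frac{1 + 2 Y}{4} = - \frac{1}{4} - \frac{Y}{2}$)
$b{\left(I \right)} = 1$
$c = - \frac{1258}{4779}$ ($c = \frac{-955 - 303}{8 \left(\left(- \frac{1}{4} - 2\right) - 49\right) + 5189} = - \frac{1258}{8 \left(\left(- \frac{1}{4} - 2\right) - 49\right) + 5189} = - \frac{1258}{8 \left(- \frac{9}{4} - 49\right) + 5189} = - \frac{1258}{8 \left(- \frac{205}{4}\right) + 5189} = - \frac{1258}{-410 + 5189} = - \frac{1258}{4779} \approx -0.26324$)
$c - b{\left(-53 \right)} = - \frac{1258}{4779} - 1 = - \frac{6037}{4779}$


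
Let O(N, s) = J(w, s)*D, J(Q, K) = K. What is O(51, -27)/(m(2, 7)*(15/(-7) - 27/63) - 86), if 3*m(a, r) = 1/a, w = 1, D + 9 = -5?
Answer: -2646/605 ≈ -4.3736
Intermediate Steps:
D = -14 (D = -9 - 5 = -14)
m(a, r) = 1/(3*a)
O(N, s) = -14*s (O(N, s) = s*(-14) = -14*s)
O(51, -27)/(m(2, 7)*(15/(-7) - 27/63) - 86) = (-14*(-27))/(((1/3)/2)*(15/(-7) - 27/63) - 86) = 378/(((1/3)*(1/2))*(15*(-1/7) - 27*1/63) - 86) = 378/((-15/7 - 3/7)/6 - 86) = 378/((1/6)*(-18/7) - 86) = 378/(-3/7 - 86) = 378/(-605/7) = 378*(-7/605) = -2646/605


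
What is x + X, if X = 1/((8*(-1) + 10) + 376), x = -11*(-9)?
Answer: 37423/378 ≈ 99.003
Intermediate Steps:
x = 99
X = 1/378 (X = 1/((-8 + 10) + 376) = 1/(2 + 376) = 1/378 ≈ 0.0026455)
x + X = 99 + 1/378 = 37423/378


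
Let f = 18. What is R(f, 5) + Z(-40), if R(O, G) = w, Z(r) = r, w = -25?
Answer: -65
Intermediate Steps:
R(O, G) = -25
R(f, 5) + Z(-40) = -25 - 40 = -65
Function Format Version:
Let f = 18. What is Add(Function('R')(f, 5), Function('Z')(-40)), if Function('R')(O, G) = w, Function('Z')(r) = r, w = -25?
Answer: -65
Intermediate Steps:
Function('R')(O, G) = -25
Add(Function('R')(f, 5), Function('Z')(-40)) = Add(-25, -40) = -65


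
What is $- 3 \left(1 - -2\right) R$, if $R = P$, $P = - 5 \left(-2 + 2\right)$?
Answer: $0$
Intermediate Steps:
$P = 0$ ($P = \left(-5\right) 0 = 0$)
$R = 0$
$- 3 \left(1 - -2\right) R = - 3 \left(1 - -2\right) 0 = - 3 \left(1 + 2\right) 0 = \left(-3\right) 3 \cdot 0 = \left(-9\right) 0 = 0$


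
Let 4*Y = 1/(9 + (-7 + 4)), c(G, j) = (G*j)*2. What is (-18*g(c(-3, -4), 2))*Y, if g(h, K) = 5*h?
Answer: -90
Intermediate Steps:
c(G, j) = 2*G*j
Y = 1/24 (Y = 1/(4*(9 + (-7 + 4))) = 1/(4*(9 - 3)) = (¼)/6 = (¼)*(⅙) = 1/24 ≈ 0.041667)
(-18*g(c(-3, -4), 2))*Y = -90*2*(-3)*(-4)*(1/24) = -90*24*(1/24) = -18*120*(1/24) = -2160*1/24 = -90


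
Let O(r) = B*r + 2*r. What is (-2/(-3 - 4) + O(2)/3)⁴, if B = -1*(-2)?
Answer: 14776336/194481 ≈ 75.978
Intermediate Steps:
B = 2
O(r) = 4*r (O(r) = 2*r + 2*r = 4*r)
(-2/(-3 - 4) + O(2)/3)⁴ = (-2/(-3 - 4) + (4*2)/3)⁴ = (-2/(-7) + 8*(⅓))⁴ = (-2*(-⅐) + 8/3)⁴ = (2/7 + 8/3)⁴ = (62/21)⁴ = 14776336/194481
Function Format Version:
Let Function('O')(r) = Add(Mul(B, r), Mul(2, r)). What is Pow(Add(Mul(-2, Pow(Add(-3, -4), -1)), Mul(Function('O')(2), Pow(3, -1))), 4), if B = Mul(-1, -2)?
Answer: Rational(14776336, 194481) ≈ 75.978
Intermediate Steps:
B = 2
Function('O')(r) = Mul(4, r) (Function('O')(r) = Add(Mul(2, r), Mul(2, r)) = Mul(4, r))
Pow(Add(Mul(-2, Pow(Add(-3, -4), -1)), Mul(Function('O')(2), Pow(3, -1))), 4) = Pow(Add(Mul(-2, Pow(Add(-3, -4), -1)), Mul(Mul(4, 2), Pow(3, -1))), 4) = Pow(Add(Mul(-2, Pow(-7, -1)), Mul(8, Rational(1, 3))), 4) = Pow(Add(Mul(-2, Rational(-1, 7)), Rational(8, 3)), 4) = Pow(Add(Rational(2, 7), Rational(8, 3)), 4) = Pow(Rational(62, 21), 4) = Rational(14776336, 194481)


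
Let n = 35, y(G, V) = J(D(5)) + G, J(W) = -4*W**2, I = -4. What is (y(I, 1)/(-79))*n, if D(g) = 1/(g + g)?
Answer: 707/395 ≈ 1.7899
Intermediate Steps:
D(g) = 1/(2*g)
y(G, V) = -1/25 + G (y(G, V) = -4*((1/2)/5)**2 + G = -4*((1/2)*(1/5))**2 + G = -4*(1/10)**2 + G = -4*1/100 + G = -1/25 + G)
(y(I, 1)/(-79))*n = ((-1/25 - 4)/(-79))*35 = -101/25*(-1/79)*35 = (101/1975)*35 = 707/395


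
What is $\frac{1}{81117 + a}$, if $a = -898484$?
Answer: $- \frac{1}{817367} \approx -1.2234 \cdot 10^{-6}$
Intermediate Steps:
$\frac{1}{81117 + a} = \frac{1}{81117 - 898484} = \frac{1}{-817367} = - \frac{1}{817367}$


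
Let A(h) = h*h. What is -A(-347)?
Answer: -120409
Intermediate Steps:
A(h) = h**2
-A(-347) = -1*(-347)**2 = -1*120409 = -120409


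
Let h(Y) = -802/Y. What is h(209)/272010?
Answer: -401/28425045 ≈ -1.4107e-5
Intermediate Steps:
h(209)/272010 = -802/209/272010 = -802*1/209*(1/272010) = -802/209*1/272010 = -401/28425045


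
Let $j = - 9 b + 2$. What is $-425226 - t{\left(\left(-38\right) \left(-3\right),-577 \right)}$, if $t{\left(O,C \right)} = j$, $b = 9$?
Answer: $-425147$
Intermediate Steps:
$j = -79$ ($j = \left(-9\right) 9 + 2 = -81 + 2 = -79$)
$t{\left(O,C \right)} = -79$
$-425226 - t{\left(\left(-38\right) \left(-3\right),-577 \right)} = -425226 - -79 = -425226 + 79 = -425147$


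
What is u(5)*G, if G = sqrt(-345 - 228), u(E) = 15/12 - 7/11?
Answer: 27*I*sqrt(573)/44 ≈ 14.689*I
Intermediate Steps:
u(E) = 27/44 (u(E) = 15*(1/12) - 7*1/11 = 5/4 - 7/11 = 27/44)
G = I*sqrt(573) (G = sqrt(-573) = I*sqrt(573) ≈ 23.937*I)
u(5)*G = 27*(I*sqrt(573))/44 = 27*I*sqrt(573)/44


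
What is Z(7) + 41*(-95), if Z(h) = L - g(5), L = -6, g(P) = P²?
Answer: -3926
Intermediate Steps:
Z(h) = -31 (Z(h) = -6 - 1*5² = -6 - 1*25 = -6 - 25 = -31)
Z(7) + 41*(-95) = -31 + 41*(-95) = -31 - 3895 = -3926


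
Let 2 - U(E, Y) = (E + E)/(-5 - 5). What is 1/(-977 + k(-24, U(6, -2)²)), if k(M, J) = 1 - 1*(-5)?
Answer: -1/971 ≈ -0.0010299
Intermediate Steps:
U(E, Y) = 2 + E/5 (U(E, Y) = 2 - (E + E)/(-5 - 5) = 2 - 2*E/(-10) = 2 - 2*E*(-1)/10 = 2 - (-1)*E/5 = 2 + E/5)
k(M, J) = 6 (k(M, J) = 1 + 5 = 6)
1/(-977 + k(-24, U(6, -2)²)) = 1/(-977 + 6) = 1/(-971) = -1/971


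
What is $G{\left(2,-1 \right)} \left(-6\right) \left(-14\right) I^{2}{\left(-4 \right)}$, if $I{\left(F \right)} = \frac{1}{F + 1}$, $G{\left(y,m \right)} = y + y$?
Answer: $\frac{112}{3} \approx 37.333$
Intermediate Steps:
$G{\left(y,m \right)} = 2 y$
$I{\left(F \right)} = \frac{1}{1 + F}$
$G{\left(2,-1 \right)} \left(-6\right) \left(-14\right) I^{2}{\left(-4 \right)} = 2 \cdot 2 \left(-6\right) \left(-14\right) \left(\frac{1}{1 - 4}\right)^{2} = 4 \left(-6\right) \left(-14\right) \left(\frac{1}{-3}\right)^{2} = \left(-24\right) \left(-14\right) \left(- \frac{1}{3}\right)^{2} = 336 \cdot \frac{1}{9} = \frac{112}{3}$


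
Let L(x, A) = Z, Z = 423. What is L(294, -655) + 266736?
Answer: 267159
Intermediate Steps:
L(x, A) = 423
L(294, -655) + 266736 = 423 + 266736 = 267159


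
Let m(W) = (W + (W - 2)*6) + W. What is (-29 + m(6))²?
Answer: 49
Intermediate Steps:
m(W) = -12 + 8*W (m(W) = (W + (-2 + W)*6) + W = (W + (-12 + 6*W)) + W = (-12 + 7*W) + W = -12 + 8*W)
(-29 + m(6))² = (-29 + (-12 + 8*6))² = (-29 + (-12 + 48))² = (-29 + 36)² = 7² = 49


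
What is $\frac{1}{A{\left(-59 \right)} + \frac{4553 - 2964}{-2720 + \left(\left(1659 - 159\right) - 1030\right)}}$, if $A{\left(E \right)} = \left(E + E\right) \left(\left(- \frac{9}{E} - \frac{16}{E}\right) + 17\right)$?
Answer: $- \frac{2250}{4627589} \approx -0.00048621$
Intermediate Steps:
$A{\left(E \right)} = 2 E \left(17 - \frac{25}{E}\right)$ ($A{\left(E \right)} = 2 E \left(- \frac{25}{E} + 17\right) = 2 E \left(17 - \frac{25}{E}\right)$)
$\frac{1}{A{\left(-59 \right)} + \frac{4553 - 2964}{-2720 + \left(\left(1659 - 159\right) - 1030\right)}} = \frac{1}{\left(-50 + 34 \left(-59\right)\right) + \frac{4553 - 2964}{-2720 + \left(\left(1659 - 159\right) - 1030\right)}} = \frac{1}{\left(-50 - 2006\right) + \frac{1589}{-2720 + \left(1500 - 1030\right)}} = \frac{1}{-2056 + \frac{1589}{-2720 + 470}} = \frac{1}{-2056 + \frac{1589}{-2250}} = \frac{1}{-2056 + 1589 \left(- \frac{1}{2250}\right)} = \frac{1}{-2056 - \frac{1589}{2250}} = \frac{1}{- \frac{4627589}{2250}} = - \frac{2250}{4627589}$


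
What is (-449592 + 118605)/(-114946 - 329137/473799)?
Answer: 156821309613/54461628991 ≈ 2.8795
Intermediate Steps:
(-449592 + 118605)/(-114946 - 329137/473799) = -330987/(-114946 - 329137*1/473799) = -330987/(-114946 - 329137/473799) = -330987/(-54461628991/473799) = -330987*(-473799/54461628991) = 156821309613/54461628991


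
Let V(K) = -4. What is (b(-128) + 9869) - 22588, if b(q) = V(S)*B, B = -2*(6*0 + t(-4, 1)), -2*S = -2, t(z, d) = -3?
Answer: -12743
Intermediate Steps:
S = 1 (S = -1/2*(-2) = 1)
B = 6 (B = -2*(6*0 - 3) = -2*(0 - 3) = -2*(-3) = 6)
b(q) = -24 (b(q) = -4*6 = -24)
(b(-128) + 9869) - 22588 = (-24 + 9869) - 22588 = 9845 - 22588 = -12743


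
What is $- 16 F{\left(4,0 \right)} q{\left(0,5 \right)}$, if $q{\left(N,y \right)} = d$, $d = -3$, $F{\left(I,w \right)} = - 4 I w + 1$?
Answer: $48$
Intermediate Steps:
$F{\left(I,w \right)} = 1 - 4 I w$ ($F{\left(I,w \right)} = - 4 I w + 1 = 1 - 4 I w$)
$q{\left(N,y \right)} = -3$
$- 16 F{\left(4,0 \right)} q{\left(0,5 \right)} = - 16 \left(1 - 16 \cdot 0\right) \left(-3\right) = - 16 \left(1 + 0\right) \left(-3\right) = \left(-16\right) 1 \left(-3\right) = \left(-16\right) \left(-3\right) = 48$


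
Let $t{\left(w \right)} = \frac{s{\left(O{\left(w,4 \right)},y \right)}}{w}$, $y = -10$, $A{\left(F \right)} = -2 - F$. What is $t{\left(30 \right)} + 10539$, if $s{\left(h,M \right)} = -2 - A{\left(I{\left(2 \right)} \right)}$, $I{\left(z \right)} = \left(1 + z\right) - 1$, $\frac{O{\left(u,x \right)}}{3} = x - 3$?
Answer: $\frac{158086}{15} \approx 10539.0$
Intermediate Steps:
$O{\left(u,x \right)} = -9 + 3 x$ ($O{\left(u,x \right)} = 3 \left(x - 3\right) = 3 \left(-3 + x\right) = -9 + 3 x$)
$I{\left(z \right)} = z$
$s{\left(h,M \right)} = 2$ ($s{\left(h,M \right)} = -2 - \left(-2 - 2\right) = -2 - -4 = -2 + 4 = 2$)
$t{\left(w \right)} = \frac{2}{w}$
$t{\left(30 \right)} + 10539 = \frac{2}{30} + 10539 = 2 \cdot \frac{1}{30} + 10539 = \frac{1}{15} + 10539 = \frac{158086}{15}$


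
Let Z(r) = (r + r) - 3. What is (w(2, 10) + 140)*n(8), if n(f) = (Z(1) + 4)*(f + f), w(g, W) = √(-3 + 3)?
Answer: 6720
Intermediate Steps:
w(g, W) = 0 (w(g, W) = √0 = 0)
Z(r) = -3 + 2*r (Z(r) = 2*r - 3 = -3 + 2*r)
n(f) = 6*f (n(f) = ((-3 + 2*1) + 4)*(f + f) = ((-3 + 2) + 4)*(2*f) = (-1 + 4)*(2*f) = 3*(2*f) = 6*f)
(w(2, 10) + 140)*n(8) = (0 + 140)*(6*8) = 140*48 = 6720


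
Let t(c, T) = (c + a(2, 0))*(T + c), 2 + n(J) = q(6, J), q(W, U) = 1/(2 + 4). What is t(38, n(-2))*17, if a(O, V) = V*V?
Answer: 70091/3 ≈ 23364.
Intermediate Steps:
q(W, U) = 1/6
n(J) = -11/6 (n(J) = -2 + 1/6 = -11/6)
a(O, V) = V**2
t(c, T) = c*(T + c) (t(c, T) = (c + 0**2)*(T + c) = (c + 0)*(T + c) = c*(T + c))
t(38, n(-2))*17 = (38*(-11/6 + 38))*17 = (38*(217/6))*17 = (4123/3)*17 = 70091/3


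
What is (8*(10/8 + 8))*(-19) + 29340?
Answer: 27934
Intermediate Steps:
(8*(10/8 + 8))*(-19) + 29340 = (8*(10*(⅛) + 8))*(-19) + 29340 = (8*(5/4 + 8))*(-19) + 29340 = (8*(37/4))*(-19) + 29340 = 74*(-19) + 29340 = -1406 + 29340 = 27934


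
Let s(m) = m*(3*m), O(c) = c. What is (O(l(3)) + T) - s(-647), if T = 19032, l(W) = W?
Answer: -1236792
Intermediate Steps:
s(m) = 3*m**2
(O(l(3)) + T) - s(-647) = (3 + 19032) - 3*(-647)**2 = 19035 - 3*418609 = 19035 - 1*1255827 = 19035 - 1255827 = -1236792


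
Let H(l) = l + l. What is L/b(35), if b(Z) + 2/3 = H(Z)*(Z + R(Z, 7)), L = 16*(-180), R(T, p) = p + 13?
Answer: -2160/2887 ≈ -0.74818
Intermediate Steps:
R(T, p) = 13 + p
L = -2880
H(l) = 2*l
b(Z) = -⅔ + 2*Z*(20 + Z) (b(Z) = -⅔ + (2*Z)*(Z + (13 + 7)) = -⅔ + (2*Z)*(Z + 20) = -⅔ + (2*Z)*(20 + Z) = -⅔ + 2*Z*(20 + Z))
L/b(35) = -2880/(-⅔ + 2*35² + 40*35) = -2880/(-⅔ + 2*1225 + 1400) = -2880/(-⅔ + 2450 + 1400) = -2880/11548/3 = -2880*3/11548 = -2160/2887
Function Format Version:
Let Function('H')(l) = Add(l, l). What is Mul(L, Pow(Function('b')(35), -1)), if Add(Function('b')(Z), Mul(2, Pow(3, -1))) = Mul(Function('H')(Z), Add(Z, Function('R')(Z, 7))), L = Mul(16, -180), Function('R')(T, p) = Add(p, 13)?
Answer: Rational(-2160, 2887) ≈ -0.74818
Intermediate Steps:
Function('R')(T, p) = Add(13, p)
L = -2880
Function('H')(l) = Mul(2, l)
Function('b')(Z) = Add(Rational(-2, 3), Mul(2, Z, Add(20, Z))) (Function('b')(Z) = Add(Rational(-2, 3), Mul(Mul(2, Z), Add(Z, Add(13, 7)))) = Add(Rational(-2, 3), Mul(Mul(2, Z), Add(Z, 20))) = Add(Rational(-2, 3), Mul(Mul(2, Z), Add(20, Z))) = Add(Rational(-2, 3), Mul(2, Z, Add(20, Z))))
Mul(L, Pow(Function('b')(35), -1)) = Mul(-2880, Pow(Add(Rational(-2, 3), Mul(2, Pow(35, 2)), Mul(40, 35)), -1)) = Mul(-2880, Pow(Add(Rational(-2, 3), Mul(2, 1225), 1400), -1)) = Mul(-2880, Pow(Add(Rational(-2, 3), 2450, 1400), -1)) = Mul(-2880, Pow(Rational(11548, 3), -1)) = Mul(-2880, Rational(3, 11548)) = Rational(-2160, 2887)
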